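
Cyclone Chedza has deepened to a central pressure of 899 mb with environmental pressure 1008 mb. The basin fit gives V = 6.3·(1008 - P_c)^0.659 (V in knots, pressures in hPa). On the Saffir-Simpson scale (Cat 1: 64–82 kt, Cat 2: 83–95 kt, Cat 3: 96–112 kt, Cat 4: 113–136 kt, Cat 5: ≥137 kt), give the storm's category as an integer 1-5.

5

ΔP = 1008 − 899 = 109 mb.
V ≈ 6.3 × 109^0.659 = 6.3 × 22.01 ≈ 139 kt.
139 kt falls in the Category 5 band.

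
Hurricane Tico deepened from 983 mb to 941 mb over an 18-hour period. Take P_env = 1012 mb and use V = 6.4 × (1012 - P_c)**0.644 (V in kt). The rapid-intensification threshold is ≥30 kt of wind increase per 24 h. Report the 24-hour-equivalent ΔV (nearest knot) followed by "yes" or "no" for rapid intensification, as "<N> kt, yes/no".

58 kt, yes

V₁: ΔP = 29, V ≈ 6.4 × 29^0.644 ≈ 55.97 kt.
V₂: ΔP = 71, V ≈ 6.4 × 71^0.644 ≈ 99.63 kt.
ΔV over 18 h = 43.66 kt → 24 h equivalent = 43.66 × 24/18 ≈ 58.21 kt.
58 kt ≥ 30 kt ⇒ rapid intensification.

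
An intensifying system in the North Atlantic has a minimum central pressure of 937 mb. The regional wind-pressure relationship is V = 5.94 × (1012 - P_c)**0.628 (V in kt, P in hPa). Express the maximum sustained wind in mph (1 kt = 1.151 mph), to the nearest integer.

103 mph

ΔP = 1012 − 937 = 75 mb.
V ≈ 5.94 × 75^0.628 = 5.94 × 15.050 ≈ 89.397 kt.
89.397 × 1.151 ≈ 102.90 mph → 103 mph.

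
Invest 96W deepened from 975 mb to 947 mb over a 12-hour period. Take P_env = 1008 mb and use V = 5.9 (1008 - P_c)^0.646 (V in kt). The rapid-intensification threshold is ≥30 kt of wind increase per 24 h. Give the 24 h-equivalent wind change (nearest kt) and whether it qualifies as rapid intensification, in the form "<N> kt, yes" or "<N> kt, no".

55 kt, yes

V₁: ΔP = 33, V ≈ 5.9 × 33^0.646 ≈ 56.47 kt.
V₂: ΔP = 61, V ≈ 5.9 × 61^0.646 ≈ 83.98 kt.
ΔV over 12 h = 27.51 kt → 24 h equivalent = 27.51 × 24/12 ≈ 55.02 kt.
55 kt ≥ 30 kt ⇒ rapid intensification.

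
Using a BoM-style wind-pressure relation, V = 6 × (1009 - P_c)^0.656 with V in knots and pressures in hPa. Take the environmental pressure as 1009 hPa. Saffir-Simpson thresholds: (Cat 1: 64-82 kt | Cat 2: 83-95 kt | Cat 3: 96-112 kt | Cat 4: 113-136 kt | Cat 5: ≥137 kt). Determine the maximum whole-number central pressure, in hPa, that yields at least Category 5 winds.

891 hPa

Category 5 begins at V = 137 kt.
Required ΔP = (137/6)^(1/0.656) = 22.833^1.524 ≈ 117.76 hPa.
P_c ≤ 1009 − 117.76 = 891.24, so the highest integer P_c is 891 hPa.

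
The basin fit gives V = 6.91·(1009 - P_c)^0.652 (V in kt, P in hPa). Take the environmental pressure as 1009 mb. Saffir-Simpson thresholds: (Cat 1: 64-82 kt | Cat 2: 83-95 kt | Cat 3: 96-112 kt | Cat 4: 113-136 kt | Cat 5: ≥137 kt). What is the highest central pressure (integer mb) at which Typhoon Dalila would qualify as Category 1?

Category 1 begins at V = 64 kt.
Required ΔP = (64/6.91)^(1/0.652) = 9.262^1.534 ≈ 30.39 mb.
P_c ≤ 1009 − 30.39 = 978.61, so the highest integer P_c is 978 mb.

978 mb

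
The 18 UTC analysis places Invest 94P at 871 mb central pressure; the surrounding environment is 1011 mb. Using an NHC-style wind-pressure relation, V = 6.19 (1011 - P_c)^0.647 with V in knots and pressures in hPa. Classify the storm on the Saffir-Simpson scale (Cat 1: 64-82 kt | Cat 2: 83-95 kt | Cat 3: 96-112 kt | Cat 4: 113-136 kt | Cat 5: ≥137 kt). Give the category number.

ΔP = 1011 − 871 = 140 mb.
V ≈ 6.19 × 140^0.647 = 6.19 × 24.46 ≈ 151 kt.
151 kt falls in the Category 5 band.

5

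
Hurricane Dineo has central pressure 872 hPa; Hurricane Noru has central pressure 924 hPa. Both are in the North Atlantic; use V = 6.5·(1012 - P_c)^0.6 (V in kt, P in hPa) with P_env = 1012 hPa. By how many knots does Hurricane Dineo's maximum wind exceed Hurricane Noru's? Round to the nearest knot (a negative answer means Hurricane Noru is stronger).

Hurricane Dineo: ΔP = 140; V ≈ 6.5 × 140^0.6 ≈ 126.06 kt.
Hurricane Noru: ΔP = 88; V ≈ 6.5 × 88^0.6 ≈ 95.41 kt.
Difference ≈ 126.06 − 95.41 = 30.65 → 31 kt.

31 kt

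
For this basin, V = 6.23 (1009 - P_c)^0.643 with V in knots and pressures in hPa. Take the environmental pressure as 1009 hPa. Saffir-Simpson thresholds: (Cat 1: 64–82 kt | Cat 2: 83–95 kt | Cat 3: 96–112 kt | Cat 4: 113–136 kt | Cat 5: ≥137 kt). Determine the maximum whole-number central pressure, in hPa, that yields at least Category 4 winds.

Category 4 begins at V = 113 kt.
Required ΔP = (113/6.23)^(1/0.643) = 18.138^1.555 ≈ 90.65 hPa.
P_c ≤ 1009 − 90.65 = 918.35, so the highest integer P_c is 918 hPa.

918 hPa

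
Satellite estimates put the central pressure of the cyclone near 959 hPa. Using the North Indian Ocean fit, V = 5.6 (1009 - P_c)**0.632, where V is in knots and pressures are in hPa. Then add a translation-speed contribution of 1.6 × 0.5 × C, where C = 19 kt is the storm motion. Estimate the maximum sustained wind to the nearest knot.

82 kt

ΔP = 1009 − 959 = 50 hPa.
50^0.632 ≈ 11.851.
V ≈ 5.6 × 11.851 ≈ 66.4 kt.
Translation term: 1.6 × 0.5 × 19 = 15.2 kt.
Corrected V ≈ 81.6 kt → 82 kt.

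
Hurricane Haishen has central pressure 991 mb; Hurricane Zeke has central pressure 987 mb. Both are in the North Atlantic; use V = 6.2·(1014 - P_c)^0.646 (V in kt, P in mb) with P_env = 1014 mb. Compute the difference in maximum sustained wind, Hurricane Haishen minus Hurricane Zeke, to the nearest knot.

-5 kt

Hurricane Haishen: ΔP = 23; V ≈ 6.2 × 23^0.646 ≈ 47.00 kt.
Hurricane Zeke: ΔP = 27; V ≈ 6.2 × 27^0.646 ≈ 52.13 kt.
Difference ≈ 47.00 − 52.13 = -5.13 → -5 kt.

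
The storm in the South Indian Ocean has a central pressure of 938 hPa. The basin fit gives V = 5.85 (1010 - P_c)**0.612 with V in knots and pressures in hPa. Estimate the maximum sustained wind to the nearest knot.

80 kt

ΔP = 1010 − 938 = 72 hPa.
72^0.612 ≈ 13.699.
V ≈ 5.85 × 13.699 ≈ 80.1 kt.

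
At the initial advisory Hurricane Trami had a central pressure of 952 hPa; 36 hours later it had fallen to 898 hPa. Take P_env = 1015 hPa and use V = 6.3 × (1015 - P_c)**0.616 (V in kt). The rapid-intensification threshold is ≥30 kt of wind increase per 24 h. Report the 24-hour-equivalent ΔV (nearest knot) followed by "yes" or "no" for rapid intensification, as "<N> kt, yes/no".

25 kt, no

V₁: ΔP = 63, V ≈ 6.3 × 63^0.616 ≈ 80.86 kt.
V₂: ΔP = 117, V ≈ 6.3 × 117^0.616 ≈ 118.40 kt.
ΔV over 36 h = 37.54 kt → 24 h equivalent = 37.54 × 24/36 ≈ 25.03 kt.
25 kt < 30 kt ⇒ not rapid intensification.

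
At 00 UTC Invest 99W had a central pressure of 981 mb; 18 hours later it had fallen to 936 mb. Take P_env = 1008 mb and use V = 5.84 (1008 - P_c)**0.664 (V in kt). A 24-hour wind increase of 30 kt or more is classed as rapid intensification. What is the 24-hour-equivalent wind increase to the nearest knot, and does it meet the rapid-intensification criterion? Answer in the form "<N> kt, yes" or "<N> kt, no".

64 kt, yes

V₁: ΔP = 27, V ≈ 5.84 × 27^0.664 ≈ 52.10 kt.
V₂: ΔP = 72, V ≈ 5.84 × 72^0.664 ≈ 99.93 kt.
ΔV over 18 h = 47.83 kt → 24 h equivalent = 47.83 × 24/18 ≈ 63.77 kt.
64 kt ≥ 30 kt ⇒ rapid intensification.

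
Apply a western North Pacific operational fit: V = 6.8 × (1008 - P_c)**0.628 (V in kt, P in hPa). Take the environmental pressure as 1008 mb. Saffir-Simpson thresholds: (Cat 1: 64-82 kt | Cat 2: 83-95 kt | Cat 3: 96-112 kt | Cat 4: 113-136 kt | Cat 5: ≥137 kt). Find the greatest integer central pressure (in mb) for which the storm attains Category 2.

Category 2 begins at V = 83 kt.
Required ΔP = (83/6.8)^(1/0.628) = 12.206^1.592 ≈ 53.73 mb.
P_c ≤ 1008 − 53.73 = 954.27, so the highest integer P_c is 954 mb.

954 mb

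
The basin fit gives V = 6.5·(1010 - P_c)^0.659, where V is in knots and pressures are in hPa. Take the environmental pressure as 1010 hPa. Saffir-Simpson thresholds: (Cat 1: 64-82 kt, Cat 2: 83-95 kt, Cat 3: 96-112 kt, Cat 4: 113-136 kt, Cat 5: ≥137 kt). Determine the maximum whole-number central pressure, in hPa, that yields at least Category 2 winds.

962 hPa

Category 2 begins at V = 83 kt.
Required ΔP = (83/6.5)^(1/0.659) = 12.769^1.517 ≈ 47.70 hPa.
P_c ≤ 1010 − 47.70 = 962.30, so the highest integer P_c is 962 hPa.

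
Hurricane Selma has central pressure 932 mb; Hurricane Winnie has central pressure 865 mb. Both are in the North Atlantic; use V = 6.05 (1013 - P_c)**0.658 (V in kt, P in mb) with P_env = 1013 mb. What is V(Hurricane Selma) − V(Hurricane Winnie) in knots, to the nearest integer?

Hurricane Selma: ΔP = 81; V ≈ 6.05 × 81^0.658 ≈ 109.03 kt.
Hurricane Winnie: ΔP = 148; V ≈ 6.05 × 148^0.658 ≈ 162.10 kt.
Difference ≈ 109.03 − 162.10 = -53.07 → -53 kt.

-53 kt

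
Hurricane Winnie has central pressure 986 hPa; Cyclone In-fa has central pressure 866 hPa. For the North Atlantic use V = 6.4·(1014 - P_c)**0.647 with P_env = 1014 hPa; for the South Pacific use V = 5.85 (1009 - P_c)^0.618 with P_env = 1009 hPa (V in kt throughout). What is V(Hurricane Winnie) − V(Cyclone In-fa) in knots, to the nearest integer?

-70 kt

Hurricane Winnie: ΔP = 28; V ≈ 6.4 × 28^0.647 ≈ 55.27 kt.
Cyclone In-fa: ΔP = 143; V ≈ 5.85 × 143^0.618 ≈ 125.65 kt.
Difference ≈ 55.27 − 125.65 = -70.38 → -70 kt.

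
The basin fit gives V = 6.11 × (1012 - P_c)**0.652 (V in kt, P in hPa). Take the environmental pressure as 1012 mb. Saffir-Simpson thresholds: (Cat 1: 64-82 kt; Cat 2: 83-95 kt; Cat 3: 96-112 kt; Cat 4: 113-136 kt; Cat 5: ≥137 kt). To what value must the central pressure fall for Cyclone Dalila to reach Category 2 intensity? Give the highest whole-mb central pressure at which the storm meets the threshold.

957 mb

Category 2 begins at V = 83 kt.
Required ΔP = (83/6.11)^(1/0.652) = 13.584^1.534 ≈ 54.67 mb.
P_c ≤ 1012 − 54.67 = 957.33, so the highest integer P_c is 957 mb.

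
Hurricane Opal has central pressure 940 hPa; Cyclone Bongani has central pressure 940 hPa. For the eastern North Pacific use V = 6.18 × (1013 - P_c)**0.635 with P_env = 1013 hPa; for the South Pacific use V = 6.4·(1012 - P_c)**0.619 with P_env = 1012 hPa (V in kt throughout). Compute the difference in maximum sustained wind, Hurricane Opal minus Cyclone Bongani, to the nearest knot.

Hurricane Opal: ΔP = 73; V ≈ 6.18 × 73^0.635 ≈ 94.23 kt.
Cyclone Bongani: ΔP = 72; V ≈ 6.4 × 72^0.619 ≈ 90.34 kt.
Difference ≈ 94.23 − 90.34 = 3.89 → 4 kt.

4 kt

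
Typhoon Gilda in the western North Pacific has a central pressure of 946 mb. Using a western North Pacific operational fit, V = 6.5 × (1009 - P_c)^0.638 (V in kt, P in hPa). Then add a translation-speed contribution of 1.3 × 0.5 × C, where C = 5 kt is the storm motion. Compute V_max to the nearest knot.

95 kt

ΔP = 1009 − 946 = 63 mb.
63^0.638 ≈ 14.060.
V ≈ 6.5 × 14.060 ≈ 91.4 kt.
Translation term: 1.3 × 0.5 × 5 = 3.25 kt.
Corrected V ≈ 94.65 kt → 95 kt.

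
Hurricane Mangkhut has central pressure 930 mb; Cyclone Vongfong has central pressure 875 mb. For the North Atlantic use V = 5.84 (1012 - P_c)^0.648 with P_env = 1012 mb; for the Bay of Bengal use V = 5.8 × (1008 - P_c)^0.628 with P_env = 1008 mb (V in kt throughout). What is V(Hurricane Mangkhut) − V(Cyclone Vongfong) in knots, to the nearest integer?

Hurricane Mangkhut: ΔP = 82; V ≈ 5.84 × 82^0.648 ≈ 101.52 kt.
Cyclone Vongfong: ΔP = 133; V ≈ 5.8 × 133^0.628 ≈ 125.09 kt.
Difference ≈ 101.52 − 125.09 = -23.57 → -24 kt.

-24 kt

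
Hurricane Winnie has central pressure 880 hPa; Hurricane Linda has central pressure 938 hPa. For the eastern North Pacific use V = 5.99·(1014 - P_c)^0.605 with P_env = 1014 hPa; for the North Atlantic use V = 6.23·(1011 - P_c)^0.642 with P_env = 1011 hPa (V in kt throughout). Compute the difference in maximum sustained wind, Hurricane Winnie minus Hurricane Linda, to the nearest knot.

Hurricane Winnie: ΔP = 134; V ≈ 5.99 × 134^0.605 ≈ 115.96 kt.
Hurricane Linda: ΔP = 73; V ≈ 6.23 × 73^0.642 ≈ 97.89 kt.
Difference ≈ 115.96 − 97.89 = 18.07 → 18 kt.

18 kt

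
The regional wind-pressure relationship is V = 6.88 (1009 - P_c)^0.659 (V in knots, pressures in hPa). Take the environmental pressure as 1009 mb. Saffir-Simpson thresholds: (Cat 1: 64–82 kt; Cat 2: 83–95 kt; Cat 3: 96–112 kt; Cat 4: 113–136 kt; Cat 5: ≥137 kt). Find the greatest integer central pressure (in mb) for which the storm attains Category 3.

954 mb

Category 3 begins at V = 96 kt.
Required ΔP = (96/6.88)^(1/0.659) = 13.953^1.517 ≈ 54.58 mb.
P_c ≤ 1009 − 54.58 = 954.42, so the highest integer P_c is 954 mb.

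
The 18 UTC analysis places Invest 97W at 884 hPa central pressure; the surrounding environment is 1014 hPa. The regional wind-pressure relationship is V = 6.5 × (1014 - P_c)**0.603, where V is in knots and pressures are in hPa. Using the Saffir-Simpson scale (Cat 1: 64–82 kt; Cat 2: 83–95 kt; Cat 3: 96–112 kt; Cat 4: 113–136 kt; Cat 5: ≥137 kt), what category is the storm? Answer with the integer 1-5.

ΔP = 1014 − 884 = 130 hPa.
V ≈ 6.5 × 130^0.603 = 6.5 × 18.82 ≈ 122 kt.
122 kt falls in the Category 4 band.

4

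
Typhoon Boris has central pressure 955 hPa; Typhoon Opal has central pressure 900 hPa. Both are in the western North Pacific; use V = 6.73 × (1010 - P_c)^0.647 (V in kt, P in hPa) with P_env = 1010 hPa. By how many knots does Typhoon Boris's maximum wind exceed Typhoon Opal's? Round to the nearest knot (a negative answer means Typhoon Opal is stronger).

Typhoon Boris: ΔP = 55; V ≈ 6.73 × 55^0.647 ≈ 89.96 kt.
Typhoon Opal: ΔP = 110; V ≈ 6.73 × 110^0.647 ≈ 140.86 kt.
Difference ≈ 89.96 − 140.86 = -50.90 → -51 kt.

-51 kt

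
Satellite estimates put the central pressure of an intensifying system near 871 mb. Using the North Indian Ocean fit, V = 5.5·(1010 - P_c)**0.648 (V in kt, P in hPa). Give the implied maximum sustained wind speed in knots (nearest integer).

135 kt

ΔP = 1010 − 871 = 139 mb.
139^0.648 ≈ 24.472.
V ≈ 5.5 × 24.472 ≈ 134.6 kt.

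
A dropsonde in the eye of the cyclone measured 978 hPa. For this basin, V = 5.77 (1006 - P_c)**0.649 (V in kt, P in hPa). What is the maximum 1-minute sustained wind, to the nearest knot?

50 kt

ΔP = 1006 − 978 = 28 hPa.
28^0.649 ≈ 8.694.
V ≈ 5.77 × 8.694 ≈ 50.2 kt.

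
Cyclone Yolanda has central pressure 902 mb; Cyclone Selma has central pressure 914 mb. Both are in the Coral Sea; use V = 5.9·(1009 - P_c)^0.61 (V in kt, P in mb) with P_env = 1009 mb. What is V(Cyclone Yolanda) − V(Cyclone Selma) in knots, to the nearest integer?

7 kt

Cyclone Yolanda: ΔP = 107; V ≈ 5.9 × 107^0.61 ≈ 102.04 kt.
Cyclone Selma: ΔP = 95; V ≈ 5.9 × 95^0.61 ≈ 94.90 kt.
Difference ≈ 102.04 − 94.90 = 7.14 → 7 kt.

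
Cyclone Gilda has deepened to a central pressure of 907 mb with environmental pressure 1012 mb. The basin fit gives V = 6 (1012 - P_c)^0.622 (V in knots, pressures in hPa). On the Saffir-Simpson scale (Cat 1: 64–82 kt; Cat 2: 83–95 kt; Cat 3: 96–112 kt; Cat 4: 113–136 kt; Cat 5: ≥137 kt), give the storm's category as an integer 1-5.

3

ΔP = 1012 − 907 = 105 mb.
V ≈ 6 × 105^0.622 = 6 × 18.08 ≈ 108 kt.
108 kt falls in the Category 3 band.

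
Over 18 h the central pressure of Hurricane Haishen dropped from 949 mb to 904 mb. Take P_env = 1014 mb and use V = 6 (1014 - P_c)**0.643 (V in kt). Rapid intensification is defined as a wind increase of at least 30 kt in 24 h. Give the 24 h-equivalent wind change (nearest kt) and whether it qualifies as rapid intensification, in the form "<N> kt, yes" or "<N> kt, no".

47 kt, yes

V₁: ΔP = 65, V ≈ 6 × 65^0.643 ≈ 87.87 kt.
V₂: ΔP = 110, V ≈ 6 × 110^0.643 ≈ 123.24 kt.
ΔV over 18 h = 35.37 kt → 24 h equivalent = 35.37 × 24/18 ≈ 47.16 kt.
47 kt ≥ 30 kt ⇒ rapid intensification.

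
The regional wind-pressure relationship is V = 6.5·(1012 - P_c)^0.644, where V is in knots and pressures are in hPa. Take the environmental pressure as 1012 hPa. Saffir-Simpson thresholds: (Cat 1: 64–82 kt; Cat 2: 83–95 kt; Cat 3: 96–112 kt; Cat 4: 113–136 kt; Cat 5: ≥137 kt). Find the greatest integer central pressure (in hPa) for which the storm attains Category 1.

977 hPa

Category 1 begins at V = 64 kt.
Required ΔP = (64/6.5)^(1/0.644) = 9.846^1.553 ≈ 34.86 hPa.
P_c ≤ 1012 − 34.86 = 977.14, so the highest integer P_c is 977 hPa.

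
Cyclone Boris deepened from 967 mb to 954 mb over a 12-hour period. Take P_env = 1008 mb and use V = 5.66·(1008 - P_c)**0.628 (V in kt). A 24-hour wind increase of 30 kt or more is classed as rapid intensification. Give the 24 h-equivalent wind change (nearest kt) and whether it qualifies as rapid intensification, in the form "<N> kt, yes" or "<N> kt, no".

V₁: ΔP = 41, V ≈ 5.66 × 41^0.628 ≈ 58.30 kt.
V₂: ΔP = 54, V ≈ 5.66 × 54^0.628 ≈ 69.30 kt.
ΔV over 12 h = 11.00 kt → 24 h equivalent = 11.00 × 24/12 ≈ 22.00 kt.
22 kt < 30 kt ⇒ not rapid intensification.

22 kt, no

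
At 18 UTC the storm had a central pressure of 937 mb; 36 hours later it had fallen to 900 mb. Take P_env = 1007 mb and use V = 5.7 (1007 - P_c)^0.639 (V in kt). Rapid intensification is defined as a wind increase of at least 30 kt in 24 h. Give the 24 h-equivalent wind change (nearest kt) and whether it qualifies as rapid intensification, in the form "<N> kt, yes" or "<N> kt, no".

18 kt, no

V₁: ΔP = 70, V ≈ 5.7 × 70^0.639 ≈ 86.08 kt.
V₂: ΔP = 107, V ≈ 5.7 × 107^0.639 ≈ 112.89 kt.
ΔV over 36 h = 26.81 kt → 24 h equivalent = 26.81 × 24/36 ≈ 17.87 kt.
18 kt < 30 kt ⇒ not rapid intensification.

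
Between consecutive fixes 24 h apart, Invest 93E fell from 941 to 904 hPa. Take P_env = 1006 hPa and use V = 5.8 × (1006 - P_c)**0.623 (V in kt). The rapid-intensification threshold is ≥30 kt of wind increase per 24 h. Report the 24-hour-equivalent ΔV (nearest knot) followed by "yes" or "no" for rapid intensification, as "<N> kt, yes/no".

25 kt, no

V₁: ΔP = 65, V ≈ 5.8 × 65^0.623 ≈ 78.14 kt.
V₂: ΔP = 102, V ≈ 5.8 × 102^0.623 ≈ 103.46 kt.
ΔV over 24 h = 25.32 kt → 24 h equivalent = 25.32 × 24/24 ≈ 25.32 kt.
25 kt < 30 kt ⇒ not rapid intensification.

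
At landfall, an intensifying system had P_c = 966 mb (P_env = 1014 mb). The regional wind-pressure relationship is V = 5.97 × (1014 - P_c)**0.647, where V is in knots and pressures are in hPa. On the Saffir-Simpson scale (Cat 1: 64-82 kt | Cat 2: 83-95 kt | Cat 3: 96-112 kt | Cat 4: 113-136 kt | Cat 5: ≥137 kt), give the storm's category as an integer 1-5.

1

ΔP = 1014 − 966 = 48 mb.
V ≈ 5.97 × 48^0.647 = 5.97 × 12.24 ≈ 73 kt.
73 kt falls in the Category 1 band.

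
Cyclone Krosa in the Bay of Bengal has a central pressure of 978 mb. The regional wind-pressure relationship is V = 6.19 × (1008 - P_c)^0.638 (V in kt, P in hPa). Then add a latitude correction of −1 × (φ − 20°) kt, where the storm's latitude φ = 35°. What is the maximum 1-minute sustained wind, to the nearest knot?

39 kt

ΔP = 1008 − 978 = 30 mb.
30^0.638 ≈ 8.758.
V ≈ 6.19 × 8.758 ≈ 54.2 kt.
Latitude correction: −1 × (35 − 20) = -15 kt.
Corrected V ≈ 39.2 kt → 39 kt.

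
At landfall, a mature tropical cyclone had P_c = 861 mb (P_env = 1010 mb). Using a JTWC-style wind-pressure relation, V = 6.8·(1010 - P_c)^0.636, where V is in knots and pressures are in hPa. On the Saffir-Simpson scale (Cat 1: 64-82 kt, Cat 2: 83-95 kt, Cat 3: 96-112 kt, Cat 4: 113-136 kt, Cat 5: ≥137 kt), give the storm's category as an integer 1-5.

ΔP = 1010 − 861 = 149 mb.
V ≈ 6.8 × 149^0.636 = 6.8 × 24.11 ≈ 164 kt.
164 kt falls in the Category 5 band.

5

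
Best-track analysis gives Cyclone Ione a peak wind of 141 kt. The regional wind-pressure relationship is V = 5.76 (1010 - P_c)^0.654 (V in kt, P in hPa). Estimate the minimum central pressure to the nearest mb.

877 mb

ΔP = (V / 5.76)^(1/0.654) = (141/5.76)^1.529.
141/5.76 = 24.479; 24.479^1.529 ≈ 132.91 mb.
P_c = 1010 − 132.91 = 877.09 ≈ 877 mb.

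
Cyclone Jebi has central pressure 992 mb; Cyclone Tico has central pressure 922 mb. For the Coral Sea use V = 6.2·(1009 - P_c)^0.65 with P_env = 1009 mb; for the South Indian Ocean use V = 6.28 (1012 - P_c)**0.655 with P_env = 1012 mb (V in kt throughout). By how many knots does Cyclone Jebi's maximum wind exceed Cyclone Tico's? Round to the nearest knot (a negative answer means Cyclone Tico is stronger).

Cyclone Jebi: ΔP = 17; V ≈ 6.2 × 17^0.65 ≈ 39.10 kt.
Cyclone Tico: ΔP = 90; V ≈ 6.28 × 90^0.655 ≈ 119.67 kt.
Difference ≈ 39.10 − 119.67 = -80.57 → -81 kt.

-81 kt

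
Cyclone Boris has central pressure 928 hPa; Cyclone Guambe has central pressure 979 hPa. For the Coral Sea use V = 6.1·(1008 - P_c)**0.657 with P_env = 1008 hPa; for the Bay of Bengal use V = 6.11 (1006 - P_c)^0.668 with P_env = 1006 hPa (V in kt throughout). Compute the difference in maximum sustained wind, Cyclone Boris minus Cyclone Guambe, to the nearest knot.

53 kt

Cyclone Boris: ΔP = 80; V ≈ 6.1 × 80^0.657 ≈ 108.56 kt.
Cyclone Guambe: ΔP = 27; V ≈ 6.11 × 27^0.668 ≈ 55.23 kt.
Difference ≈ 108.56 − 55.23 = 53.33 → 53 kt.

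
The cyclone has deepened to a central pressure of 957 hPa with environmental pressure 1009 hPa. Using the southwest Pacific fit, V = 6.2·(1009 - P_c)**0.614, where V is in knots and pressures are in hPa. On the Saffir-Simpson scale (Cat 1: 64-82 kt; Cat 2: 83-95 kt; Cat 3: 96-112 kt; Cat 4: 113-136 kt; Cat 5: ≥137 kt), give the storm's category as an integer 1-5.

ΔP = 1009 − 957 = 52 hPa.
V ≈ 6.2 × 52^0.614 = 6.2 × 11.31 ≈ 70 kt.
70 kt falls in the Category 1 band.

1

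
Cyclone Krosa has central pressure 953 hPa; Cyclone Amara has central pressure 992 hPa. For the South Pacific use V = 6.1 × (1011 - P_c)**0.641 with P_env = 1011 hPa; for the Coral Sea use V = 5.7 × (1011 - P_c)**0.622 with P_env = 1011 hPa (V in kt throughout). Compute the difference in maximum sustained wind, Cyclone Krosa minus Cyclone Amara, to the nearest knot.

47 kt

Cyclone Krosa: ΔP = 58; V ≈ 6.1 × 58^0.641 ≈ 82.35 kt.
Cyclone Amara: ΔP = 19; V ≈ 5.7 × 19^0.622 ≈ 35.58 kt.
Difference ≈ 82.35 − 35.58 = 46.77 → 47 kt.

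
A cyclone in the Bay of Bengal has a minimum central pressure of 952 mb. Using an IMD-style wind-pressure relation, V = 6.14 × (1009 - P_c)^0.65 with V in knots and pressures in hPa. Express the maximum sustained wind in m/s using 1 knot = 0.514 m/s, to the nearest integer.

44 m/s

ΔP = 1009 − 952 = 57 mb.
V ≈ 6.14 × 57^0.65 = 6.14 × 13.846 ≈ 85.013 kt.
85.013 × 0.514 ≈ 43.70 m/s → 44 m/s.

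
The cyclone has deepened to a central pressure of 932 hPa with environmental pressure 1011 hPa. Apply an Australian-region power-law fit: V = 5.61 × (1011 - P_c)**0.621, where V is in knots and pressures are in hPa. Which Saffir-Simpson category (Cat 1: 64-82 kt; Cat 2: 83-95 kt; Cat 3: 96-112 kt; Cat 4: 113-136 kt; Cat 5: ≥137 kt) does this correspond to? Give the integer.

ΔP = 1011 − 932 = 79 hPa.
V ≈ 5.61 × 79^0.621 = 5.61 × 15.08 ≈ 85 kt.
85 kt falls in the Category 2 band.

2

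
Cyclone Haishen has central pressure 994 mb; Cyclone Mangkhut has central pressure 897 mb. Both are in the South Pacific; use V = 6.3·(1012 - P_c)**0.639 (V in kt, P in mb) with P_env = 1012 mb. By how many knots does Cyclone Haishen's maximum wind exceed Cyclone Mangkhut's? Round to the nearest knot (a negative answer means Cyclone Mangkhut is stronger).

Cyclone Haishen: ΔP = 18; V ≈ 6.3 × 18^0.639 ≈ 39.94 kt.
Cyclone Mangkhut: ΔP = 115; V ≈ 6.3 × 115^0.639 ≈ 130.66 kt.
Difference ≈ 39.94 − 130.66 = -90.72 → -91 kt.

-91 kt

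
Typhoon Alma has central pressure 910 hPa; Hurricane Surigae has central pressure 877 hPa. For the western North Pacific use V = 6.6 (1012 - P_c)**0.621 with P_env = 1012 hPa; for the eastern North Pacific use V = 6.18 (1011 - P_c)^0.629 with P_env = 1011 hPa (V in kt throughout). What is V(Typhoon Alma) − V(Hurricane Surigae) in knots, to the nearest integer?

-18 kt

Typhoon Alma: ΔP = 102; V ≈ 6.6 × 102^0.621 ≈ 116.65 kt.
Hurricane Surigae: ΔP = 134; V ≈ 6.18 × 134^0.629 ≈ 134.57 kt.
Difference ≈ 116.65 − 134.57 = -17.92 → -18 kt.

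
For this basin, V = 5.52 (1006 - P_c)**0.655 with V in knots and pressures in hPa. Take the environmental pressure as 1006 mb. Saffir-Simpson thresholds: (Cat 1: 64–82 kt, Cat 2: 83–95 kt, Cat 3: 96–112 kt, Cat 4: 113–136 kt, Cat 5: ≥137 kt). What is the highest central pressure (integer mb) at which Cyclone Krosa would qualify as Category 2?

Category 2 begins at V = 83 kt.
Required ΔP = (83/5.52)^(1/0.655) = 15.036^1.527 ≈ 62.68 mb.
P_c ≤ 1006 − 62.68 = 943.32, so the highest integer P_c is 943 mb.

943 mb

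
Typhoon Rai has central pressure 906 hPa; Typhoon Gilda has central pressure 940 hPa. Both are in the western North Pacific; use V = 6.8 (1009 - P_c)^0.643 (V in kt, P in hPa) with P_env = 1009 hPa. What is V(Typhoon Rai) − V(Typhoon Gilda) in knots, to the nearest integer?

Typhoon Rai: ΔP = 103; V ≈ 6.8 × 103^0.643 ≈ 133.89 kt.
Typhoon Gilda: ΔP = 69; V ≈ 6.8 × 69^0.643 ≈ 103.49 kt.
Difference ≈ 133.89 − 103.49 = 30.40 → 30 kt.

30 kt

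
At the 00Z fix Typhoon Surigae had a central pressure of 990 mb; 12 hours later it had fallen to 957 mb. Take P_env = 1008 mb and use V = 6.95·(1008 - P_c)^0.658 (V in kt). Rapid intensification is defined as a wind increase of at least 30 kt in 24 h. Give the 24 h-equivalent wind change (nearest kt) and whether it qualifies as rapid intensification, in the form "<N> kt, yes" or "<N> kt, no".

V₁: ΔP = 18, V ≈ 6.95 × 18^0.658 ≈ 46.55 kt.
V₂: ΔP = 51, V ≈ 6.95 × 51^0.658 ≈ 92.38 kt.
ΔV over 12 h = 45.83 kt → 24 h equivalent = 45.83 × 24/12 ≈ 91.66 kt.
92 kt ≥ 30 kt ⇒ rapid intensification.

92 kt, yes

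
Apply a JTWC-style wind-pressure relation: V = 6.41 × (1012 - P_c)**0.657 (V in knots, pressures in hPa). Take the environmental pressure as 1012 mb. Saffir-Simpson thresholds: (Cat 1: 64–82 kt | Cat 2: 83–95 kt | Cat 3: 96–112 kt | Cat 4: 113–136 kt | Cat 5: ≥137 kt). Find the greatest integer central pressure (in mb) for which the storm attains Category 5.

906 mb

Category 5 begins at V = 137 kt.
Required ΔP = (137/6.41)^(1/0.657) = 21.373^1.522 ≈ 105.72 mb.
P_c ≤ 1012 − 105.72 = 906.28, so the highest integer P_c is 906 mb.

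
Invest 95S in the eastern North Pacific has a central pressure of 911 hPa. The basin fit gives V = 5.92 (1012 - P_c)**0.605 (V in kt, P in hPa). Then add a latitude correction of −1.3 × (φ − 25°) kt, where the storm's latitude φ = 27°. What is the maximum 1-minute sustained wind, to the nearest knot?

ΔP = 1012 − 911 = 101 hPa.
101^0.605 ≈ 16.316.
V ≈ 5.92 × 16.316 ≈ 96.6 kt.
Latitude correction: −1.3 × (27 − 25) = -2.6 kt.
Corrected V ≈ 94 kt → 94 kt.

94 kt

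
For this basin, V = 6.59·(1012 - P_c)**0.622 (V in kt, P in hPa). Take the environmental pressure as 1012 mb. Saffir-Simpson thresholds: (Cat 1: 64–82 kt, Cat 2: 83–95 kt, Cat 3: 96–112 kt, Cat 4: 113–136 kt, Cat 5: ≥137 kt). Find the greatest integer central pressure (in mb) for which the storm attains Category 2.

Category 2 begins at V = 83 kt.
Required ΔP = (83/6.59)^(1/0.622) = 12.595^1.608 ≈ 58.72 mb.
P_c ≤ 1012 − 58.72 = 953.28, so the highest integer P_c is 953 mb.

953 mb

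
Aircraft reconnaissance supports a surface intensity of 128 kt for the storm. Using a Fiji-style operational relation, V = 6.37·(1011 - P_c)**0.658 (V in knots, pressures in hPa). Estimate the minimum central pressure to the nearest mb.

915 mb

ΔP = (V / 6.37)^(1/0.658) = (128/6.37)^1.520.
128/6.37 = 20.094; 20.094^1.520 ≈ 95.58 mb.
P_c = 1011 − 95.58 = 915.42 ≈ 915 mb.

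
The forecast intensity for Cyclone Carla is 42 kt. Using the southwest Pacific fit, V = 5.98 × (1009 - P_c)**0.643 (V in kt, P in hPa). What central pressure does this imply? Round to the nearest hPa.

ΔP = (V / 5.98)^(1/0.643) = (42/5.98)^1.555.
42/5.98 = 7.023; 7.023^1.555 ≈ 20.73 hPa.
P_c = 1009 − 20.73 = 988.27 ≈ 988 hPa.

988 hPa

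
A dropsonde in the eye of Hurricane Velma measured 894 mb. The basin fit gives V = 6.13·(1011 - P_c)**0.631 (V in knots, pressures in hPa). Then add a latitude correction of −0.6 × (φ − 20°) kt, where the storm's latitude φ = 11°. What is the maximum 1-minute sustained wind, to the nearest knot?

129 kt

ΔP = 1011 − 894 = 117 mb.
117^0.631 ≈ 20.185.
V ≈ 6.13 × 20.185 ≈ 123.7 kt.
Latitude correction: −0.6 × (11 − 20) = 5.4 kt.
Corrected V ≈ 129.1 kt → 129 kt.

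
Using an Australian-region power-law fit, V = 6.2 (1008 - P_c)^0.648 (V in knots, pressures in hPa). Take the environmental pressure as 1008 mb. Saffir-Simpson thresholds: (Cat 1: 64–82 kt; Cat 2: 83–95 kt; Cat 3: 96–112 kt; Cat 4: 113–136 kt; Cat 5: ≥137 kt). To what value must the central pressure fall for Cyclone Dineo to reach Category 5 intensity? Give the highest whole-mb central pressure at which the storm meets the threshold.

889 mb

Category 5 begins at V = 137 kt.
Required ΔP = (137/6.2)^(1/0.648) = 22.097^1.543 ≈ 118.74 mb.
P_c ≤ 1008 − 118.74 = 889.26, so the highest integer P_c is 889 mb.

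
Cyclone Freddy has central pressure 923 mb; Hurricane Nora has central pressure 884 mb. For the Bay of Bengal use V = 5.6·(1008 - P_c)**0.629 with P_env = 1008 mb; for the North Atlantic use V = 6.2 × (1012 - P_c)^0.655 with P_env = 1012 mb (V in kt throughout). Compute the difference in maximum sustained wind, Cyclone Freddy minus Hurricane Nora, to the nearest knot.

-57 kt

Cyclone Freddy: ΔP = 85; V ≈ 5.6 × 85^0.629 ≈ 91.58 kt.
Hurricane Nora: ΔP = 128; V ≈ 6.2 × 128^0.655 ≈ 148.80 kt.
Difference ≈ 91.58 − 148.80 = -57.22 → -57 kt.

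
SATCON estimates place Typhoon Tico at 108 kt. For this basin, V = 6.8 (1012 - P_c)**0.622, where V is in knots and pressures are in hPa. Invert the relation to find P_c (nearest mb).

927 mb

ΔP = (V / 6.8)^(1/0.622) = (108/6.8)^1.608.
108/6.8 = 15.882; 15.882^1.608 ≈ 85.26 mb.
P_c = 1012 − 85.26 = 926.74 ≈ 927 mb.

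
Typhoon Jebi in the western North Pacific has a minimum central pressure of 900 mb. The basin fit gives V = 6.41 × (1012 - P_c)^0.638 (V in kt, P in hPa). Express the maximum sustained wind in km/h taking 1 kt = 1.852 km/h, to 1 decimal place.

ΔP = 1012 − 900 = 112 mb.
V ≈ 6.41 × 112^0.638 = 6.41 × 20.296 ≈ 130.095 kt.
130.095 × 1.852 ≈ 240.94 km/h → 240.9 km/h.

240.9 km/h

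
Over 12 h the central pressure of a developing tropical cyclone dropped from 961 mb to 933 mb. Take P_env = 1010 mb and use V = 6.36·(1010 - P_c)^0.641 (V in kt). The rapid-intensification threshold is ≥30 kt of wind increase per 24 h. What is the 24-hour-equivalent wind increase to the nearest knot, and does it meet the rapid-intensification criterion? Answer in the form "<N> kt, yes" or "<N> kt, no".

52 kt, yes

V₁: ΔP = 49, V ≈ 6.36 × 49^0.641 ≈ 77.07 kt.
V₂: ΔP = 77, V ≈ 6.36 × 77^0.641 ≈ 102.97 kt.
ΔV over 12 h = 25.90 kt → 24 h equivalent = 25.90 × 24/12 ≈ 51.80 kt.
52 kt ≥ 30 kt ⇒ rapid intensification.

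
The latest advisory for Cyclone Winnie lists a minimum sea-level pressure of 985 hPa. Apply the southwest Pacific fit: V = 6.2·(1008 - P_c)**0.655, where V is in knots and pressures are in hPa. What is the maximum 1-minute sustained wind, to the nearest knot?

ΔP = 1008 − 985 = 23 hPa.
23^0.655 ≈ 7.797.
V ≈ 6.2 × 7.797 ≈ 48.3 kt.

48 kt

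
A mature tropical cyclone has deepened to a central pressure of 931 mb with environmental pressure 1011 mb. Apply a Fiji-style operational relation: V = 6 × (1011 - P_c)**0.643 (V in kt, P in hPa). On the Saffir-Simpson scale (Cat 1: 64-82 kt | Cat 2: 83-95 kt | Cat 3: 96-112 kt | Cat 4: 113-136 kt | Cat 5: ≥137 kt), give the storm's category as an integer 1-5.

3

ΔP = 1011 − 931 = 80 mb.
V ≈ 6 × 80^0.643 = 6 × 16.74 ≈ 100 kt.
100 kt falls in the Category 3 band.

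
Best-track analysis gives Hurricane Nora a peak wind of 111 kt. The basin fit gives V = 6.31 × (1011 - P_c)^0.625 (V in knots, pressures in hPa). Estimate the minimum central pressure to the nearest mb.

ΔP = (V / 6.31)^(1/0.625) = (111/6.31)^1.600.
111/6.31 = 17.591; 17.591^1.600 ≈ 98.28 mb.
P_c = 1011 − 98.28 = 912.72 ≈ 913 mb.

913 mb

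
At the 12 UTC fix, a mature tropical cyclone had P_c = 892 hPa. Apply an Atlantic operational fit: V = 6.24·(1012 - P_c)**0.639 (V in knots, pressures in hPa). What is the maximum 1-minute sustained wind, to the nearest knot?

133 kt

ΔP = 1012 − 892 = 120 hPa.
120^0.639 ≈ 21.311.
V ≈ 6.24 × 21.311 ≈ 133.0 kt.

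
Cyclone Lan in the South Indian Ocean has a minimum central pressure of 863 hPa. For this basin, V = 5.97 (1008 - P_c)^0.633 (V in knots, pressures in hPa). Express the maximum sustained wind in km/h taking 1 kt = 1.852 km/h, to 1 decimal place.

258.1 km/h

ΔP = 1008 − 863 = 145 hPa.
V ≈ 5.97 × 145^0.633 = 5.97 × 23.342 ≈ 139.354 kt.
139.354 × 1.852 ≈ 258.08 km/h → 258.1 km/h.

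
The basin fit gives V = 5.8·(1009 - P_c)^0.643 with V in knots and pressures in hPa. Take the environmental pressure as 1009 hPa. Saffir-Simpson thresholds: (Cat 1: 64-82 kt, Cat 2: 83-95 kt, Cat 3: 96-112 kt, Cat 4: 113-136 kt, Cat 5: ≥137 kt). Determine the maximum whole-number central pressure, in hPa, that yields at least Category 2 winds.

Category 2 begins at V = 83 kt.
Required ΔP = (83/5.8)^(1/0.643) = 14.310^1.555 ≈ 62.70 hPa.
P_c ≤ 1009 − 62.70 = 946.30, so the highest integer P_c is 946 hPa.

946 hPa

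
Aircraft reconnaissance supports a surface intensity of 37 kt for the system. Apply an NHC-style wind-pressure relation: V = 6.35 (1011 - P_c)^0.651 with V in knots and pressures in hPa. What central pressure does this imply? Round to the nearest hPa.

ΔP = (V / 6.35)^(1/0.651) = (37/6.35)^1.536.
37/6.35 = 5.827; 5.827^1.536 ≈ 14.99 hPa.
P_c = 1011 − 14.99 = 996.01 ≈ 996 hPa.

996 hPa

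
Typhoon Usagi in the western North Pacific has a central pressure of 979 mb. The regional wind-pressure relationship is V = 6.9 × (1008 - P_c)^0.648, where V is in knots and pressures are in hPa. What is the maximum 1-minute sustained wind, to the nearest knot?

ΔP = 1008 − 979 = 29 mb.
29^0.648 ≈ 8.864.
V ≈ 6.9 × 8.864 ≈ 61.2 kt.

61 kt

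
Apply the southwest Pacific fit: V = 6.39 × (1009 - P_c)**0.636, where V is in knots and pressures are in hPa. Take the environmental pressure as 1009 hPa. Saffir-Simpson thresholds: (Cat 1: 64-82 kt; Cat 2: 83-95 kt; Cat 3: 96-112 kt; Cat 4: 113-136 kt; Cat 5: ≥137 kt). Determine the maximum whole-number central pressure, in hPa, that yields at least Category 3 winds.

938 hPa

Category 3 begins at V = 96 kt.
Required ΔP = (96/6.39)^(1/0.636) = 15.023^1.572 ≈ 70.84 hPa.
P_c ≤ 1009 − 70.84 = 938.16, so the highest integer P_c is 938 hPa.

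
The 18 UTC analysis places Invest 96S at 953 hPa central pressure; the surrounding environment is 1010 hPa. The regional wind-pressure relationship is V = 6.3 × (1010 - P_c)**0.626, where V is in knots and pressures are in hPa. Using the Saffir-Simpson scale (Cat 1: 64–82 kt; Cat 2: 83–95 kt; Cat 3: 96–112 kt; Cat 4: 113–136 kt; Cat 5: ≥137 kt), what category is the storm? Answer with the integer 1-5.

ΔP = 1010 − 953 = 57 hPa.
V ≈ 6.3 × 57^0.626 = 6.3 × 12.57 ≈ 79 kt.
79 kt falls in the Category 1 band.

1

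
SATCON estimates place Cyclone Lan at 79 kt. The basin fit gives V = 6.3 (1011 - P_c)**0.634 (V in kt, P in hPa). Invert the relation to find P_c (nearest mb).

ΔP = (V / 6.3)^(1/0.634) = (79/6.3)^1.577.
79/6.3 = 12.540; 12.540^1.577 ≈ 53.99 mb.
P_c = 1011 − 53.99 = 957.01 ≈ 957 mb.

957 mb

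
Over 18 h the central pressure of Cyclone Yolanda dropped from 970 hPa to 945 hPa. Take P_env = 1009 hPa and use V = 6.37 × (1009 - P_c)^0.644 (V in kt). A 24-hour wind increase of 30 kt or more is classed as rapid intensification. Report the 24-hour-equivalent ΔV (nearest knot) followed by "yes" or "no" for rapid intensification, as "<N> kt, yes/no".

34 kt, yes

V₁: ΔP = 39, V ≈ 6.37 × 39^0.644 ≈ 67.42 kt.
V₂: ΔP = 64, V ≈ 6.37 × 64^0.644 ≈ 92.75 kt.
ΔV over 18 h = 25.33 kt → 24 h equivalent = 25.33 × 24/18 ≈ 33.77 kt.
34 kt ≥ 30 kt ⇒ rapid intensification.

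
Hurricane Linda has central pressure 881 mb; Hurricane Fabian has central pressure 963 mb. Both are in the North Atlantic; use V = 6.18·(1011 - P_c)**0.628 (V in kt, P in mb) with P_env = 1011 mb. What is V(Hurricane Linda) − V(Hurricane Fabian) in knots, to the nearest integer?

Hurricane Linda: ΔP = 130; V ≈ 6.18 × 130^0.628 ≈ 131.38 kt.
Hurricane Fabian: ΔP = 48; V ≈ 6.18 × 48^0.628 ≈ 70.28 kt.
Difference ≈ 131.38 − 70.28 = 61.10 → 61 kt.

61 kt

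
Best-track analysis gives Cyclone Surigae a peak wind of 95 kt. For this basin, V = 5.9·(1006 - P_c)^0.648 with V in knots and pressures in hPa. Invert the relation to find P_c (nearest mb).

933 mb

ΔP = (V / 5.9)^(1/0.648) = (95/5.9)^1.543.
95/5.9 = 16.102; 16.102^1.543 ≈ 72.85 mb.
P_c = 1006 − 72.85 = 933.15 ≈ 933 mb.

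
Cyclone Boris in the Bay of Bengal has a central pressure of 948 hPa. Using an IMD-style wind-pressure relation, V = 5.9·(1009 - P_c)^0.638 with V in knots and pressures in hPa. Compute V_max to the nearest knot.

ΔP = 1009 − 948 = 61 hPa.
61^0.638 ≈ 13.773.
V ≈ 5.9 × 13.773 ≈ 81.3 kt.

81 kt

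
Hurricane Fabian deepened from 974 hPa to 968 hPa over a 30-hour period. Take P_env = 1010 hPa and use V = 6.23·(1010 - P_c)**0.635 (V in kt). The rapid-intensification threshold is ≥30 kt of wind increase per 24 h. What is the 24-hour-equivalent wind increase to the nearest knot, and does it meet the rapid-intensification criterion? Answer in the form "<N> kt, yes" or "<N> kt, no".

V₁: ΔP = 36, V ≈ 6.23 × 36^0.635 ≈ 60.64 kt.
V₂: ΔP = 42, V ≈ 6.23 × 42^0.635 ≈ 66.87 kt.
ΔV over 30 h = 6.23 kt → 24 h equivalent = 6.23 × 24/30 ≈ 4.98 kt.
5 kt < 30 kt ⇒ not rapid intensification.

5 kt, no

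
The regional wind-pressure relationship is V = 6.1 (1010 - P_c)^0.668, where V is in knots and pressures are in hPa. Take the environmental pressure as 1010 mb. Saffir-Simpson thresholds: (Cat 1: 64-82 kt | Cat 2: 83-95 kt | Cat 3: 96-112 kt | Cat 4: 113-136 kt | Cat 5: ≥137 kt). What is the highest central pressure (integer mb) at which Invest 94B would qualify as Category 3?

Category 3 begins at V = 96 kt.
Required ΔP = (96/6.1)^(1/0.668) = 15.738^1.497 ≈ 61.92 mb.
P_c ≤ 1010 − 61.92 = 948.08, so the highest integer P_c is 948 mb.

948 mb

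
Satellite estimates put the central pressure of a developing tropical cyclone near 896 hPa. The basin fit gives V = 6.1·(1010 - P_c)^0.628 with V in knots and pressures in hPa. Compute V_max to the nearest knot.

ΔP = 1010 − 896 = 114 hPa.
114^0.628 ≈ 19.577.
V ≈ 6.1 × 19.577 ≈ 119.4 kt.

119 kt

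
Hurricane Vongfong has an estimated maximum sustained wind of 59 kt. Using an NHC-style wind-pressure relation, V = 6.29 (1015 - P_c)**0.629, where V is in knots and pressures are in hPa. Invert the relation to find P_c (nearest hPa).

980 hPa

ΔP = (V / 6.29)^(1/0.629) = (59/6.29)^1.590.
59/6.29 = 9.380; 9.380^1.590 ≈ 35.13 hPa.
P_c = 1015 − 35.13 = 979.87 ≈ 980 hPa.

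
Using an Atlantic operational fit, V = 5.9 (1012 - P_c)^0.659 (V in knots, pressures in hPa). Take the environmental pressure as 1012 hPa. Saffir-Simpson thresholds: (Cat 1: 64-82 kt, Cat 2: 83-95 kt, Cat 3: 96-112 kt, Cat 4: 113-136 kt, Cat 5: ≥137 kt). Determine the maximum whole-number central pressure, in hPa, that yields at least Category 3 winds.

943 hPa

Category 3 begins at V = 96 kt.
Required ΔP = (96/5.9)^(1/0.659) = 16.271^1.517 ≈ 68.91 hPa.
P_c ≤ 1012 − 68.91 = 943.09, so the highest integer P_c is 943 hPa.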